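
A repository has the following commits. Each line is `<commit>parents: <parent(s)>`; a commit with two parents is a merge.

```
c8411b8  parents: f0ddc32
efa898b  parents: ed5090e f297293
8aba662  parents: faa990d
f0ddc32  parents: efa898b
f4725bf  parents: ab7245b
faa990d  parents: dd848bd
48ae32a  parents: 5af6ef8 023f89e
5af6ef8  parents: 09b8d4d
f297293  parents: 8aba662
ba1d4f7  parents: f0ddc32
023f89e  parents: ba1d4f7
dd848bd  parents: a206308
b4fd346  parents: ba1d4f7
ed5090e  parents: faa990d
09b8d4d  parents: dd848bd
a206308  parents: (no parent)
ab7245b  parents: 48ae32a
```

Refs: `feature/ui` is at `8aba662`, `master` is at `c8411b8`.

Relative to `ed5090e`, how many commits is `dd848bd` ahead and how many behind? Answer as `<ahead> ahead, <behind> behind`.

0 ahead, 2 behind

Reachable from dd848bd: {a206308, dd848bd}.
Reachable from ed5090e: {a206308, dd848bd, ed5090e, faa990d}.
Only in dd848bd's history (ahead): {} — 0.
Only in ed5090e's history (behind): {ed5090e, faa990d} — 2.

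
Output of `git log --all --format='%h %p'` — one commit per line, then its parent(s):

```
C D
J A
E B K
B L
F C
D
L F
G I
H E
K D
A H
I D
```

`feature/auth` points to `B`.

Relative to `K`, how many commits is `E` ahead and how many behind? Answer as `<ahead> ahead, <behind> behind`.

Reachable from E: {B, C, D, E, F, K, L}.
Reachable from K: {D, K}.
Only in E's history (ahead): {B, C, E, F, L} — 5.
Only in K's history (behind): {} — 0.

5 ahead, 0 behind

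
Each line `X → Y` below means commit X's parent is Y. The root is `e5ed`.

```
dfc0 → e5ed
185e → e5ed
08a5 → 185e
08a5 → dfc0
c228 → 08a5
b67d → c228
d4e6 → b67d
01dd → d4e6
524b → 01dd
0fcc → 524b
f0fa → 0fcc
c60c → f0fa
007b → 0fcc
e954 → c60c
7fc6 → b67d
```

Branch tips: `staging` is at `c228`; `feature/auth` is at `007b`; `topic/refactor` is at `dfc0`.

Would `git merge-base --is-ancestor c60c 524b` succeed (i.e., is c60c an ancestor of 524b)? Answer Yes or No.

Ancestors of 524b: {01dd, 08a5, 185e, 524b, b67d, c228, d4e6, dfc0, e5ed}.
c60c is not in that set, so it is not an ancestor of 524b.

No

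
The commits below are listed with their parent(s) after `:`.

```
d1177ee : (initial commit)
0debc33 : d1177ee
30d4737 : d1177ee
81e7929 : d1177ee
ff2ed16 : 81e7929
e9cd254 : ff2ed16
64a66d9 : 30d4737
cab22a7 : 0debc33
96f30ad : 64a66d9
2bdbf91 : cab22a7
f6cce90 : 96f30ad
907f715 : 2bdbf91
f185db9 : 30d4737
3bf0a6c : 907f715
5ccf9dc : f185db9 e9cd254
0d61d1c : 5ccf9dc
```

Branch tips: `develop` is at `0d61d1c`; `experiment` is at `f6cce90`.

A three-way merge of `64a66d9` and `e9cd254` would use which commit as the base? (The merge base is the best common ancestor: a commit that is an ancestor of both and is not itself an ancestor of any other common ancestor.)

Ancestors of 64a66d9: {30d4737, 64a66d9, d1177ee}.
Ancestors of e9cd254: {81e7929, d1177ee, e9cd254, ff2ed16}.
Common ancestors: {d1177ee}.
The only common ancestor is d1177ee, so it is the merge base.

d1177ee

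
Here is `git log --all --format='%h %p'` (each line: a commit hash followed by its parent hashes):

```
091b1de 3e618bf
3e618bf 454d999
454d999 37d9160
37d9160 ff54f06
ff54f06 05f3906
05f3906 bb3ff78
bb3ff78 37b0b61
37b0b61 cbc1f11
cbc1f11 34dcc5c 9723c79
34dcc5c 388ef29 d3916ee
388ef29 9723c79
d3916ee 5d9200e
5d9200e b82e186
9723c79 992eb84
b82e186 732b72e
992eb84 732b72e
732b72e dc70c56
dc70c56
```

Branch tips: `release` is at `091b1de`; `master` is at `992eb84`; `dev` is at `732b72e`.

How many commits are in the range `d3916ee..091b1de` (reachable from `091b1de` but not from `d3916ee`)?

13

Reachable from 091b1de: {05f3906, 091b1de, 34dcc5c, 37b0b61, 37d9160, 388ef29, 3e618bf, 454d999, 5d9200e, 732b72e, 9723c79, 992eb84, b82e186, bb3ff78, cbc1f11, d3916ee, dc70c56, ff54f06}.
Reachable from d3916ee: {5d9200e, 732b72e, b82e186, d3916ee, dc70c56}.
In 091b1de's history but not d3916ee's: {05f3906, 091b1de, 34dcc5c, 37b0b61, 37d9160, 388ef29, 3e618bf, 454d999, 9723c79, 992eb84, bb3ff78, cbc1f11, ff54f06} — 13 commits.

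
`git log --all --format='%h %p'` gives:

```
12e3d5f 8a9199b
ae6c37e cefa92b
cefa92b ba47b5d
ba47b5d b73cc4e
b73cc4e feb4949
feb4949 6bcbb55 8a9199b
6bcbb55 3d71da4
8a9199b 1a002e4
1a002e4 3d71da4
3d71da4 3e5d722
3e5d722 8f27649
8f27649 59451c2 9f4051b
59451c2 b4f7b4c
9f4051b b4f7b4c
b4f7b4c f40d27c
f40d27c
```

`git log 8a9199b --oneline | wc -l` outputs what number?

9

Walking parent pointers from 8a9199b: reachable set = {1a002e4, 3d71da4, 3e5d722, 59451c2, 8a9199b, 8f27649, 9f4051b, b4f7b4c, f40d27c}.
That is 9 commits.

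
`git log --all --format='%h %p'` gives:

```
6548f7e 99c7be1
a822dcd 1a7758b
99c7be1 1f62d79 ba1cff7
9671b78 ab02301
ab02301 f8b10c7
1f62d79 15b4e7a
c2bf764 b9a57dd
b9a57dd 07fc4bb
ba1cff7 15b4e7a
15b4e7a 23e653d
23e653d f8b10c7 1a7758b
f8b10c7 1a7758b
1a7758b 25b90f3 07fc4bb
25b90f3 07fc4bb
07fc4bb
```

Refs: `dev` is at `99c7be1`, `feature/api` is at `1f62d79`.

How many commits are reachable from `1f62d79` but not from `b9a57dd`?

Reachable from 1f62d79: {07fc4bb, 15b4e7a, 1a7758b, 1f62d79, 23e653d, 25b90f3, f8b10c7}.
Reachable from b9a57dd: {07fc4bb, b9a57dd}.
In 1f62d79's history but not b9a57dd's: {15b4e7a, 1a7758b, 1f62d79, 23e653d, 25b90f3, f8b10c7} — 6 commits.

6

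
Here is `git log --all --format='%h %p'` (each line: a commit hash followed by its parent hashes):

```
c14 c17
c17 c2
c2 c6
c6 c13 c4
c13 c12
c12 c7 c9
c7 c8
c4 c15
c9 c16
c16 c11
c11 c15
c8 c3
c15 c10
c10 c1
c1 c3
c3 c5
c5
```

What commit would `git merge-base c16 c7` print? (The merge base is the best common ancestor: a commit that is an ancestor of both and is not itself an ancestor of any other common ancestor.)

c3

Ancestors of c16: {c1, c10, c11, c15, c16, c3, c5}.
Ancestors of c7: {c3, c5, c7, c8}.
Common ancestors: {c3, c5}.
Among these, c3 is not an ancestor of any other common ancestor — it is the merge base.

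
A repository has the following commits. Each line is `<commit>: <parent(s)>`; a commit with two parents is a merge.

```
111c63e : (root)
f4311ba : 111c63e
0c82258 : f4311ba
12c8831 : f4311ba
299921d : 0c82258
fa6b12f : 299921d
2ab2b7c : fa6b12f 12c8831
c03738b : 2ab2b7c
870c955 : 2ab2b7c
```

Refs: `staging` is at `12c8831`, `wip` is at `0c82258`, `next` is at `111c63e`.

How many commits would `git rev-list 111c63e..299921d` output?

Reachable from 299921d: {0c82258, 111c63e, 299921d, f4311ba}.
Reachable from 111c63e: {111c63e}.
In 299921d's history but not 111c63e's: {0c82258, 299921d, f4311ba} — 3 commits.

3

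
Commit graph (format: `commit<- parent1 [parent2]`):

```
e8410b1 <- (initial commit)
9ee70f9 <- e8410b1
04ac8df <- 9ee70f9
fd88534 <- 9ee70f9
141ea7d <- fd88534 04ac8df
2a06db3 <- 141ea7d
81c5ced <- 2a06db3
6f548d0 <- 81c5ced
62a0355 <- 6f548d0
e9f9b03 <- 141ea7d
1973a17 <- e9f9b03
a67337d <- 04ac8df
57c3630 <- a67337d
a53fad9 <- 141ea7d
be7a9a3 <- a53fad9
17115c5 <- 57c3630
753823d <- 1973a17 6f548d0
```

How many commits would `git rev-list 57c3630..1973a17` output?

Reachable from 1973a17: {04ac8df, 141ea7d, 1973a17, 9ee70f9, e8410b1, e9f9b03, fd88534}.
Reachable from 57c3630: {04ac8df, 57c3630, 9ee70f9, a67337d, e8410b1}.
In 1973a17's history but not 57c3630's: {141ea7d, 1973a17, e9f9b03, fd88534} — 4 commits.

4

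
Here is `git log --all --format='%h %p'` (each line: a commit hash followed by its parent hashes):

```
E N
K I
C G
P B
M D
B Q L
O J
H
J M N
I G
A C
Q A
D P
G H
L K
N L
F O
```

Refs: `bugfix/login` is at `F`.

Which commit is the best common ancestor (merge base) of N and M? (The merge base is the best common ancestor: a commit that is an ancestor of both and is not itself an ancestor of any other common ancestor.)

L

Ancestors of N: {G, H, I, K, L, N}.
Ancestors of M: {A, B, C, D, G, H, I, K, L, M, P, Q}.
Common ancestors: {G, H, I, K, L}.
Among these, L is not an ancestor of any other common ancestor — it is the merge base.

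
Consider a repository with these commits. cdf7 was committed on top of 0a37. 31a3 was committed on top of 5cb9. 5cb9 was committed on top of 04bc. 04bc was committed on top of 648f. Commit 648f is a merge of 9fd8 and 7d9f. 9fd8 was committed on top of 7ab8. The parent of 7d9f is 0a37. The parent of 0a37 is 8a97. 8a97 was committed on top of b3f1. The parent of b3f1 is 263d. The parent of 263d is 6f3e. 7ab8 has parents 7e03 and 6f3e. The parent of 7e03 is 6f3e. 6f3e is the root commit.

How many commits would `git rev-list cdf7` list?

6

Walking parent pointers from cdf7: reachable set = {0a37, 263d, 6f3e, 8a97, b3f1, cdf7}.
That is 6 commits.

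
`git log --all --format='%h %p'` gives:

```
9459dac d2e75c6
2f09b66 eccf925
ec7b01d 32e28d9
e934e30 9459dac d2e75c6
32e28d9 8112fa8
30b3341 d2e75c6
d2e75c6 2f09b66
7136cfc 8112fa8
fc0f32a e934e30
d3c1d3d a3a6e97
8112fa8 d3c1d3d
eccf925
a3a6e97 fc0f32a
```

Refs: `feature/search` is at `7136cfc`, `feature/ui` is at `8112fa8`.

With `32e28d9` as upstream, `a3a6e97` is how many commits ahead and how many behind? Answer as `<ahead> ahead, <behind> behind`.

0 ahead, 3 behind

Reachable from a3a6e97: {2f09b66, 9459dac, a3a6e97, d2e75c6, e934e30, eccf925, fc0f32a}.
Reachable from 32e28d9: {2f09b66, 32e28d9, 8112fa8, 9459dac, a3a6e97, d2e75c6, d3c1d3d, e934e30, eccf925, fc0f32a}.
Only in a3a6e97's history (ahead): {} — 0.
Only in 32e28d9's history (behind): {32e28d9, 8112fa8, d3c1d3d} — 3.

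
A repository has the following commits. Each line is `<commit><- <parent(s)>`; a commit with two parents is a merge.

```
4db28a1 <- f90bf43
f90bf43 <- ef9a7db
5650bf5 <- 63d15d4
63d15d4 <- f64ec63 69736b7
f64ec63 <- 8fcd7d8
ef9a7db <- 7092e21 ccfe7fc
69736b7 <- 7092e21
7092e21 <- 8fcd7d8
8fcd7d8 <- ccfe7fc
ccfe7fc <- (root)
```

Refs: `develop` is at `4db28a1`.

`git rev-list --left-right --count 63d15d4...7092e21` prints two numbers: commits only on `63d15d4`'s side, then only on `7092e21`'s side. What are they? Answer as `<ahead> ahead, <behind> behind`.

3 ahead, 0 behind

Reachable from 63d15d4: {63d15d4, 69736b7, 7092e21, 8fcd7d8, ccfe7fc, f64ec63}.
Reachable from 7092e21: {7092e21, 8fcd7d8, ccfe7fc}.
Only in 63d15d4's history (ahead): {63d15d4, 69736b7, f64ec63} — 3.
Only in 7092e21's history (behind): {} — 0.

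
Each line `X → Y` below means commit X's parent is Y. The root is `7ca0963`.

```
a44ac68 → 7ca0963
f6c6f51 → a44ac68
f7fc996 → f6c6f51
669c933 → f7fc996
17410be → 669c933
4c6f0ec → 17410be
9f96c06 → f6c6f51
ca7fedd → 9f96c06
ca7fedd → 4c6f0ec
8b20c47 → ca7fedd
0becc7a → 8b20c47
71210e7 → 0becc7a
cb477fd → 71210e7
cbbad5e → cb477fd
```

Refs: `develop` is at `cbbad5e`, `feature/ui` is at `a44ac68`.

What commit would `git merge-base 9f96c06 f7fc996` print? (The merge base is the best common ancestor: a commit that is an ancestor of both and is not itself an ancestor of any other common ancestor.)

Ancestors of 9f96c06: {7ca0963, 9f96c06, a44ac68, f6c6f51}.
Ancestors of f7fc996: {7ca0963, a44ac68, f6c6f51, f7fc996}.
Common ancestors: {7ca0963, a44ac68, f6c6f51}.
Among these, f6c6f51 is not an ancestor of any other common ancestor — it is the merge base.

f6c6f51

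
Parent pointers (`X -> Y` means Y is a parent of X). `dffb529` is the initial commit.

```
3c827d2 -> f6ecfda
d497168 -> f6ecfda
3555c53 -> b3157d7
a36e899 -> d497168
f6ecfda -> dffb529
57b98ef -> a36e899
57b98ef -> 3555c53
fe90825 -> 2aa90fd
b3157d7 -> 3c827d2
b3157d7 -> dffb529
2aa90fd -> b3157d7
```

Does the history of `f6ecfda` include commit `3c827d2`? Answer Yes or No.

No

Ancestors of f6ecfda: {dffb529, f6ecfda}.
3c827d2 is not in that set, so it is not an ancestor of f6ecfda.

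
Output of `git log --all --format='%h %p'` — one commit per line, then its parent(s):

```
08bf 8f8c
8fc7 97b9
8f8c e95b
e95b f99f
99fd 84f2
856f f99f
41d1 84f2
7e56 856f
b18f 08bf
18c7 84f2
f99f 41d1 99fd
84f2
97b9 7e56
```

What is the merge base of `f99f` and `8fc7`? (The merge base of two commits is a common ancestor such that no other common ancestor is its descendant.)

Ancestors of f99f: {41d1, 84f2, 99fd, f99f}.
Ancestors of 8fc7: {41d1, 7e56, 84f2, 856f, 8fc7, 97b9, 99fd, f99f}.
Common ancestors: {41d1, 84f2, 99fd, f99f}.
Among these, f99f is not an ancestor of any other common ancestor — it is the merge base.

f99f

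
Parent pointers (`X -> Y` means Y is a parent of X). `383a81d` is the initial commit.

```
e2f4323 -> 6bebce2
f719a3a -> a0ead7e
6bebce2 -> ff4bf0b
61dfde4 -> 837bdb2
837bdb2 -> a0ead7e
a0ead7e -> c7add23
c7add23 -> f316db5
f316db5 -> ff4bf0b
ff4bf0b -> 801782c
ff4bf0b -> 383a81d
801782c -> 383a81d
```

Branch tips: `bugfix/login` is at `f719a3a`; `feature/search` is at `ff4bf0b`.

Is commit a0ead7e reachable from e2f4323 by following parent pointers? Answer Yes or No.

Ancestors of e2f4323: {383a81d, 6bebce2, 801782c, e2f4323, ff4bf0b}.
a0ead7e is not in that set, so it is not an ancestor of e2f4323.

No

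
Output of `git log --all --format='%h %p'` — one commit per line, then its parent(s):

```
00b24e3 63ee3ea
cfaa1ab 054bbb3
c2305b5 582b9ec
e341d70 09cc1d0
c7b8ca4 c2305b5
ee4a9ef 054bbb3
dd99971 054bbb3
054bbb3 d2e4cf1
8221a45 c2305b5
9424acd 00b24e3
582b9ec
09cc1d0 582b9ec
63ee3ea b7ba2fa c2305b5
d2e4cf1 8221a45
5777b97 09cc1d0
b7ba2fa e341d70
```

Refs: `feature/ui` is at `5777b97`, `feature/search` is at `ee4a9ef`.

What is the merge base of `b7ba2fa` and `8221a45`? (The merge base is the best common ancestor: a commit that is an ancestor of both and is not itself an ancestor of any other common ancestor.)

Ancestors of b7ba2fa: {09cc1d0, 582b9ec, b7ba2fa, e341d70}.
Ancestors of 8221a45: {582b9ec, 8221a45, c2305b5}.
Common ancestors: {582b9ec}.
The only common ancestor is 582b9ec, so it is the merge base.

582b9ec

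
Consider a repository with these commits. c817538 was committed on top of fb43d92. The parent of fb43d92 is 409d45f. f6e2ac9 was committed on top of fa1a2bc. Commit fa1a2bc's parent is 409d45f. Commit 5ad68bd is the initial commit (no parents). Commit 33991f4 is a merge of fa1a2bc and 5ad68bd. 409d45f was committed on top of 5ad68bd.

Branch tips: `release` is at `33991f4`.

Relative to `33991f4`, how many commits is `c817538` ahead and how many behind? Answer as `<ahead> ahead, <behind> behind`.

Reachable from c817538: {409d45f, 5ad68bd, c817538, fb43d92}.
Reachable from 33991f4: {33991f4, 409d45f, 5ad68bd, fa1a2bc}.
Only in c817538's history (ahead): {c817538, fb43d92} — 2.
Only in 33991f4's history (behind): {33991f4, fa1a2bc} — 2.

2 ahead, 2 behind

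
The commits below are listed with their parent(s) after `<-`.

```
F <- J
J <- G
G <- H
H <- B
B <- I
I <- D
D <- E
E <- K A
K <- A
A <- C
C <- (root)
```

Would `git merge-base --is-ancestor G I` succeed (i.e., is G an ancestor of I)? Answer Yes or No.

Ancestors of I: {A, C, D, E, I, K}.
G is not in that set, so it is not an ancestor of I.

No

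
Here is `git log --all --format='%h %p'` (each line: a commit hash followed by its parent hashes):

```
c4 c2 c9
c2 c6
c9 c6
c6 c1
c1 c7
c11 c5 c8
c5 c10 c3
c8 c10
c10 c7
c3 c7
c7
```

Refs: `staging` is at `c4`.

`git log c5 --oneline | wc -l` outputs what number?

Walking parent pointers from c5: reachable set = {c10, c3, c5, c7}.
That is 4 commits.

4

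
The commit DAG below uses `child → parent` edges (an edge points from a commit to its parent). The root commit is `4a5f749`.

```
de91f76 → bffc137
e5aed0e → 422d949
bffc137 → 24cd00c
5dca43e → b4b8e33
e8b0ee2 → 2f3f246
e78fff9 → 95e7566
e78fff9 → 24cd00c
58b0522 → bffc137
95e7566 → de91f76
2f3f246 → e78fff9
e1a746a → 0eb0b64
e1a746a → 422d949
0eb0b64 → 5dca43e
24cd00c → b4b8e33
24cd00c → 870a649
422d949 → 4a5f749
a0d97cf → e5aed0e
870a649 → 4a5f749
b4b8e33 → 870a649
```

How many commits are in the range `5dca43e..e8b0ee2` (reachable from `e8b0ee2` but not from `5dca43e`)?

7

Reachable from e8b0ee2: {24cd00c, 2f3f246, 4a5f749, 870a649, 95e7566, b4b8e33, bffc137, de91f76, e78fff9, e8b0ee2}.
Reachable from 5dca43e: {4a5f749, 5dca43e, 870a649, b4b8e33}.
In e8b0ee2's history but not 5dca43e's: {24cd00c, 2f3f246, 95e7566, bffc137, de91f76, e78fff9, e8b0ee2} — 7 commits.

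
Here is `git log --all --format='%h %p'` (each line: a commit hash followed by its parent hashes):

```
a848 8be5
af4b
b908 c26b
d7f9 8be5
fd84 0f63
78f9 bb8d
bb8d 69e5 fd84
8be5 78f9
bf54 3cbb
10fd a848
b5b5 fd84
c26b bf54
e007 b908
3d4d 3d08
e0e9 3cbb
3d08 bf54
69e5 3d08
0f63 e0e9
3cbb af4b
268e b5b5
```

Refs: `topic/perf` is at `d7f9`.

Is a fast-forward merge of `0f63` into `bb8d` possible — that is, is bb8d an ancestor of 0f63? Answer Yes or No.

A fast-forward from bb8d to 0f63 is possible iff bb8d is an ancestor of 0f63.
Ancestors of 0f63: {0f63, 3cbb, af4b, e0e9}.
bb8d is not among them, so fast-forward is not possible.

No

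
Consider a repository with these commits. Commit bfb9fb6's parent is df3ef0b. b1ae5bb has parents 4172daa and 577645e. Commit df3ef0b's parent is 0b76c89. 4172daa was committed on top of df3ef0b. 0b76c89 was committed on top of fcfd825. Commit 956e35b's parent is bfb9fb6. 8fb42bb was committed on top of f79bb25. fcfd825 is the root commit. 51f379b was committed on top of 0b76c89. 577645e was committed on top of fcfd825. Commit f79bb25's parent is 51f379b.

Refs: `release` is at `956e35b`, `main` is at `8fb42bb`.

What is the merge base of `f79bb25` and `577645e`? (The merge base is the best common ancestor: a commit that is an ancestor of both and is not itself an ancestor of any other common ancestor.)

fcfd825

Ancestors of f79bb25: {0b76c89, 51f379b, f79bb25, fcfd825}.
Ancestors of 577645e: {577645e, fcfd825}.
Common ancestors: {fcfd825}.
The only common ancestor is fcfd825, so it is the merge base.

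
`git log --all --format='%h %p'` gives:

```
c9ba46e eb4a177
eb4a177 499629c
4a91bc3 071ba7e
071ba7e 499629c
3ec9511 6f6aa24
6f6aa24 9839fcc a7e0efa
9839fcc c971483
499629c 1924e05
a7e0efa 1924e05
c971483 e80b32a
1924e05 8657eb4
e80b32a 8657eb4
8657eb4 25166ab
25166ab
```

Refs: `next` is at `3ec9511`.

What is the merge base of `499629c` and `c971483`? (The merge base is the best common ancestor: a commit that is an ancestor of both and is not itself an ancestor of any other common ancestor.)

8657eb4

Ancestors of 499629c: {1924e05, 25166ab, 499629c, 8657eb4}.
Ancestors of c971483: {25166ab, 8657eb4, c971483, e80b32a}.
Common ancestors: {25166ab, 8657eb4}.
Among these, 8657eb4 is not an ancestor of any other common ancestor — it is the merge base.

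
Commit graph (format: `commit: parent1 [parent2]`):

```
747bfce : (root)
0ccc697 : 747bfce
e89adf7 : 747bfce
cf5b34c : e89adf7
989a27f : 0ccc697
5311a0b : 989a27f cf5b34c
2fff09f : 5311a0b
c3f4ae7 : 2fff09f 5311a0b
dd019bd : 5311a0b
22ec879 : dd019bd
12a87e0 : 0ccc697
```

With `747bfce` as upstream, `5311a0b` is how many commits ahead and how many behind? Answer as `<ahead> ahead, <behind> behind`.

5 ahead, 0 behind

Reachable from 5311a0b: {0ccc697, 5311a0b, 747bfce, 989a27f, cf5b34c, e89adf7}.
Reachable from 747bfce: {747bfce}.
Only in 5311a0b's history (ahead): {0ccc697, 5311a0b, 989a27f, cf5b34c, e89adf7} — 5.
Only in 747bfce's history (behind): {} — 0.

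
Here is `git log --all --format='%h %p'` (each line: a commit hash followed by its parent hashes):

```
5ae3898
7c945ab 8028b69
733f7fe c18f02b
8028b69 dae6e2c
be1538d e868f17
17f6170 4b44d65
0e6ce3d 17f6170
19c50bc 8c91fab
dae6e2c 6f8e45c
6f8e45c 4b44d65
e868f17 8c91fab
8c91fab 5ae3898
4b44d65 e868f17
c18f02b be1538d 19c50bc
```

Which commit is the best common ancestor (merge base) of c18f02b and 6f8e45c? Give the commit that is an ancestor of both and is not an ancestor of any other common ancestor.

e868f17

Ancestors of c18f02b: {19c50bc, 5ae3898, 8c91fab, be1538d, c18f02b, e868f17}.
Ancestors of 6f8e45c: {4b44d65, 5ae3898, 6f8e45c, 8c91fab, e868f17}.
Common ancestors: {5ae3898, 8c91fab, e868f17}.
Among these, e868f17 is not an ancestor of any other common ancestor — it is the merge base.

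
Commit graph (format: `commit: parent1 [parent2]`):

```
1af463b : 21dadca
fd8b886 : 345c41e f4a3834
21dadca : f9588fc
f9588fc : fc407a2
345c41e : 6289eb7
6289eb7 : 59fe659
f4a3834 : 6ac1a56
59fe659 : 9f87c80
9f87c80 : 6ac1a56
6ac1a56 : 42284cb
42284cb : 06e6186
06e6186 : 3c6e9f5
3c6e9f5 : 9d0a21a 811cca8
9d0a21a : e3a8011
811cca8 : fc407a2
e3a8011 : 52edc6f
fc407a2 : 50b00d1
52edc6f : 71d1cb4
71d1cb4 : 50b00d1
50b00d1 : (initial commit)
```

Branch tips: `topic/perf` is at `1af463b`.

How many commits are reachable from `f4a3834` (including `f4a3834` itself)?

12

Walking parent pointers from f4a3834: reachable set = {06e6186, 3c6e9f5, 42284cb, 50b00d1, 52edc6f, 6ac1a56, 71d1cb4, 811cca8, 9d0a21a, e3a8011, f4a3834, fc407a2}.
That is 12 commits.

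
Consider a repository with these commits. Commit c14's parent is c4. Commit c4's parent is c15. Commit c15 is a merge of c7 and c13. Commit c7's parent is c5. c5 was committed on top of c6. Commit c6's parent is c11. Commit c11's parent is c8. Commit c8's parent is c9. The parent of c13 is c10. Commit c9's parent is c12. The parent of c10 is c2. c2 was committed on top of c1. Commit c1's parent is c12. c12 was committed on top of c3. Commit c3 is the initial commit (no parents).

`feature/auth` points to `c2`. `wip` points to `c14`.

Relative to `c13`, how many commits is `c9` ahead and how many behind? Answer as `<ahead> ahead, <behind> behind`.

1 ahead, 4 behind

Reachable from c9: {c12, c3, c9}.
Reachable from c13: {c1, c10, c12, c13, c2, c3}.
Only in c9's history (ahead): {c9} — 1.
Only in c13's history (behind): {c1, c10, c13, c2} — 4.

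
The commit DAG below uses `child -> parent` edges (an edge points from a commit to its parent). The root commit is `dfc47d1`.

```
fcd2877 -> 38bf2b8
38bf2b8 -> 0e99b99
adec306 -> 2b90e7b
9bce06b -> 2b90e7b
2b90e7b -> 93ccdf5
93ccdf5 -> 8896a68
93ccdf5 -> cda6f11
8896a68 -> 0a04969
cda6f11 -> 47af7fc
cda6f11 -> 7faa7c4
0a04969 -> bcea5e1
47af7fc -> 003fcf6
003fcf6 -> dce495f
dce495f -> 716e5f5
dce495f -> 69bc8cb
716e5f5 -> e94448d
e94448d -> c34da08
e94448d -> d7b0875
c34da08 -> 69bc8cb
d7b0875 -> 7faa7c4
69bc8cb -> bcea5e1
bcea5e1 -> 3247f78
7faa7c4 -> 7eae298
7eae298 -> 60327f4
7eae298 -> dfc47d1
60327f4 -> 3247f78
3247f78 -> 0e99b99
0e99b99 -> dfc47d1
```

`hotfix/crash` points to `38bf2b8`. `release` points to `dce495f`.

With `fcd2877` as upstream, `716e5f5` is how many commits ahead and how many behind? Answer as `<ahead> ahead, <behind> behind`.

Reachable from 716e5f5: {0e99b99, 3247f78, 60327f4, 69bc8cb, 716e5f5, 7eae298, 7faa7c4, bcea5e1, c34da08, d7b0875, dfc47d1, e94448d}.
Reachable from fcd2877: {0e99b99, 38bf2b8, dfc47d1, fcd2877}.
Only in 716e5f5's history (ahead): {3247f78, 60327f4, 69bc8cb, 716e5f5, 7eae298, 7faa7c4, bcea5e1, c34da08, d7b0875, e94448d} — 10.
Only in fcd2877's history (behind): {38bf2b8, fcd2877} — 2.

10 ahead, 2 behind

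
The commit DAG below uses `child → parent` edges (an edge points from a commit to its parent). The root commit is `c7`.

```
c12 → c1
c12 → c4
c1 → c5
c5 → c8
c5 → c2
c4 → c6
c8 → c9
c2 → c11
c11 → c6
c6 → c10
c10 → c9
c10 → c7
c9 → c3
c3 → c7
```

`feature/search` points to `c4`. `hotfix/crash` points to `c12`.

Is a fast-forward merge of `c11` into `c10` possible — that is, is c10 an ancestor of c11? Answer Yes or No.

A fast-forward from c10 to c11 is possible iff c10 is an ancestor of c11.
Ancestors of c11: {c10, c11, c3, c6, c7, c9}.
c10 is among them, so fast-forward is possible.

Yes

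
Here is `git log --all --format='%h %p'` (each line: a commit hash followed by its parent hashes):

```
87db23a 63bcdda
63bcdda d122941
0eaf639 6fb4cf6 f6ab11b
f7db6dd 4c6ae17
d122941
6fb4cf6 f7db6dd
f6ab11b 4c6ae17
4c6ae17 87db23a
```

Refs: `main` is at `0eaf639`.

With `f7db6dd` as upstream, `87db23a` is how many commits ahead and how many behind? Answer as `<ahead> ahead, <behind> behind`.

0 ahead, 2 behind

Reachable from 87db23a: {63bcdda, 87db23a, d122941}.
Reachable from f7db6dd: {4c6ae17, 63bcdda, 87db23a, d122941, f7db6dd}.
Only in 87db23a's history (ahead): {} — 0.
Only in f7db6dd's history (behind): {4c6ae17, f7db6dd} — 2.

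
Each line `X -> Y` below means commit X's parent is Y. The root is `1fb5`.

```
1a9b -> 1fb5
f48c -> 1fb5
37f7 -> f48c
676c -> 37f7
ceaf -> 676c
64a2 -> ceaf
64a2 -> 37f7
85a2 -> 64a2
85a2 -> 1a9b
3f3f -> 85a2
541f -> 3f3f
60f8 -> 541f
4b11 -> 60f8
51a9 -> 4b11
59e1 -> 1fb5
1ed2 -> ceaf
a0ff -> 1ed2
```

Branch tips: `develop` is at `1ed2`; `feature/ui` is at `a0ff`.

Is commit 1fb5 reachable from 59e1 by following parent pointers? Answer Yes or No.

Yes

Ancestors of 59e1 (commits reachable by following parents): {1fb5, 59e1}.
1fb5 is in that set, so it is an ancestor of 59e1.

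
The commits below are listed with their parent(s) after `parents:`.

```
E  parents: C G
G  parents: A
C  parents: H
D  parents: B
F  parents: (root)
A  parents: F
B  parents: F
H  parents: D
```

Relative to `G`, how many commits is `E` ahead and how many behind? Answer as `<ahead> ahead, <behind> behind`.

Reachable from E: {A, B, C, D, E, F, G, H}.
Reachable from G: {A, F, G}.
Only in E's history (ahead): {B, C, D, E, H} — 5.
Only in G's history (behind): {} — 0.

5 ahead, 0 behind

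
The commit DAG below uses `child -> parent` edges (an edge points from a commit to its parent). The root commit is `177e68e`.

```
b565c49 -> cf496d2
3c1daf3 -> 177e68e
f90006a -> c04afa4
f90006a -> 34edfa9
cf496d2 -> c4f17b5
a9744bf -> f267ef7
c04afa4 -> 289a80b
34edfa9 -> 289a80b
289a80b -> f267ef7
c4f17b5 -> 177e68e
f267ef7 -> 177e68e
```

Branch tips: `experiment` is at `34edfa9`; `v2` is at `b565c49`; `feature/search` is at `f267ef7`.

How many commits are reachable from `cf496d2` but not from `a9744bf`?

2

Reachable from cf496d2: {177e68e, c4f17b5, cf496d2}.
Reachable from a9744bf: {177e68e, a9744bf, f267ef7}.
In cf496d2's history but not a9744bf's: {c4f17b5, cf496d2} — 2 commits.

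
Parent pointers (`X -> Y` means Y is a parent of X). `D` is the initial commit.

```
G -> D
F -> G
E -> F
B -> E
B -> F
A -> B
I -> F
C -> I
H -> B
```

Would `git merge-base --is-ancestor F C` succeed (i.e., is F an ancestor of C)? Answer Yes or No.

Yes

Ancestors of C (commits reachable by following parents): {C, D, F, G, I}.
F is in that set, so it is an ancestor of C.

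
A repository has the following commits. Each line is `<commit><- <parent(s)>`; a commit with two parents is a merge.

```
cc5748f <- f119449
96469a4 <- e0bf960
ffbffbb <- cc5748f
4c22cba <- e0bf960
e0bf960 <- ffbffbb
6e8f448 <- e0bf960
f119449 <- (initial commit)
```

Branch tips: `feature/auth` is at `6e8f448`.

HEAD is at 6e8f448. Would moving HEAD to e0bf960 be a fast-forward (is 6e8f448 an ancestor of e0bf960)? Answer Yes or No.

No

A fast-forward from 6e8f448 to e0bf960 is possible iff 6e8f448 is an ancestor of e0bf960.
Ancestors of e0bf960: {cc5748f, e0bf960, f119449, ffbffbb}.
6e8f448 is not among them, so fast-forward is not possible.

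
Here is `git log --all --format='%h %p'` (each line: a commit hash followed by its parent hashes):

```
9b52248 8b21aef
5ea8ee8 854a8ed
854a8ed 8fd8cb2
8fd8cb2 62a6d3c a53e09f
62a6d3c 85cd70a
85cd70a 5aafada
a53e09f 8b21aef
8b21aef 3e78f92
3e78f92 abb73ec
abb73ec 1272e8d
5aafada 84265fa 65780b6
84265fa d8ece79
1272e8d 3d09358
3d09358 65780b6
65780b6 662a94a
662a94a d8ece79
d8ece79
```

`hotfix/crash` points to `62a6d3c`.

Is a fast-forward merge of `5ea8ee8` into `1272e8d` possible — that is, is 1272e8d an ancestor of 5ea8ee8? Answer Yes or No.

A fast-forward from 1272e8d to 5ea8ee8 is possible iff 1272e8d is an ancestor of 5ea8ee8.
Ancestors of 5ea8ee8: {1272e8d, 3d09358, 3e78f92, 5aafada, 5ea8ee8, 62a6d3c, 65780b6, 662a94a, 84265fa, 854a8ed, 85cd70a, 8b21aef, 8fd8cb2, a53e09f, abb73ec, d8ece79}.
1272e8d is among them, so fast-forward is possible.

Yes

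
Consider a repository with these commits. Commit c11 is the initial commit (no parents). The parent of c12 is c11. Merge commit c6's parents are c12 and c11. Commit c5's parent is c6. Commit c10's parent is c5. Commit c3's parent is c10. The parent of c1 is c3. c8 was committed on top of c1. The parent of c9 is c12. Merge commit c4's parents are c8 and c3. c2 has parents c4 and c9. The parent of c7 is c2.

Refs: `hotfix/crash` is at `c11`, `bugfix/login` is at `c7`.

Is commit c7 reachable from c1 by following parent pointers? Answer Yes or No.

No

Ancestors of c1: {c1, c10, c11, c12, c3, c5, c6}.
c7 is not in that set, so it is not an ancestor of c1.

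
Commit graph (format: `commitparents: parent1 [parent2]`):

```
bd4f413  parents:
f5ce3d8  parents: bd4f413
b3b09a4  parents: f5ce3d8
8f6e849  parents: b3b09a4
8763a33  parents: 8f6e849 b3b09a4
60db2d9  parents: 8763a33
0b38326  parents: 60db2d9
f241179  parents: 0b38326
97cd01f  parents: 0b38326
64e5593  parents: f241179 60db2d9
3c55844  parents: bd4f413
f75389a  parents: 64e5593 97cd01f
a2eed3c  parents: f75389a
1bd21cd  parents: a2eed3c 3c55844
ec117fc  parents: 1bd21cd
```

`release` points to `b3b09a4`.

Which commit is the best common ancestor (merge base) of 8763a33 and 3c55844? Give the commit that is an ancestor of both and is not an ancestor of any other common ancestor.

bd4f413

Ancestors of 8763a33: {8763a33, 8f6e849, b3b09a4, bd4f413, f5ce3d8}.
Ancestors of 3c55844: {3c55844, bd4f413}.
Common ancestors: {bd4f413}.
The only common ancestor is bd4f413, so it is the merge base.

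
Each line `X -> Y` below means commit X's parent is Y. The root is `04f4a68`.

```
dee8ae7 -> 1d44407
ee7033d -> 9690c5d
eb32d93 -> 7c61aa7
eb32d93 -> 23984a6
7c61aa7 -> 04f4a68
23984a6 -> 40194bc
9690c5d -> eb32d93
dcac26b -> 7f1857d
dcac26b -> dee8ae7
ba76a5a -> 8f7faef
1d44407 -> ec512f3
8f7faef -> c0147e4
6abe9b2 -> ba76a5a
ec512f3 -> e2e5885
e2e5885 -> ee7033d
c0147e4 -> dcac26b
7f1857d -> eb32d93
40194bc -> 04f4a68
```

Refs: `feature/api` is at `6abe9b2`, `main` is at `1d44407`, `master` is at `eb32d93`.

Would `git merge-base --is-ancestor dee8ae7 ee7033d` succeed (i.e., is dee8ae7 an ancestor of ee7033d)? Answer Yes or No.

No

Ancestors of ee7033d: {04f4a68, 23984a6, 40194bc, 7c61aa7, 9690c5d, eb32d93, ee7033d}.
dee8ae7 is not in that set, so it is not an ancestor of ee7033d.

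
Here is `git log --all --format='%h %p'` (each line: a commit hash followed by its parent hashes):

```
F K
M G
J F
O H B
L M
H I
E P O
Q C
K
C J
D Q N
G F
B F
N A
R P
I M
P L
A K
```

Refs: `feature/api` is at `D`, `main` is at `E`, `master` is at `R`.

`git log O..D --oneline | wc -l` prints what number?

Reachable from D: {A, C, D, F, J, K, N, Q}.
Reachable from O: {B, F, G, H, I, K, M, O}.
In D's history but not O's: {A, C, D, J, N, Q} — 6 commits.

6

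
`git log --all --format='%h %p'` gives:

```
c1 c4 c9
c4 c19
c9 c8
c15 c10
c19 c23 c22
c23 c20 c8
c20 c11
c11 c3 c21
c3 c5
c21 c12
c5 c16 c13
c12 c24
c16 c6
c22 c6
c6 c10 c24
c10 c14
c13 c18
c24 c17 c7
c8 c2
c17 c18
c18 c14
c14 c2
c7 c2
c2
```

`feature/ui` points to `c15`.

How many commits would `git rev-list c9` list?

3

Walking parent pointers from c9: reachable set = {c2, c8, c9}.
That is 3 commits.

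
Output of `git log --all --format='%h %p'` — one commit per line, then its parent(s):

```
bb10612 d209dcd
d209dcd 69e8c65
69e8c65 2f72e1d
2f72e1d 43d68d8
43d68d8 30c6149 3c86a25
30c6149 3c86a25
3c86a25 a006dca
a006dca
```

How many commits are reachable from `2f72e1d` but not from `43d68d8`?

Reachable from 2f72e1d: {2f72e1d, 30c6149, 3c86a25, 43d68d8, a006dca}.
Reachable from 43d68d8: {30c6149, 3c86a25, 43d68d8, a006dca}.
In 2f72e1d's history but not 43d68d8's: {2f72e1d} — 1 commit.

1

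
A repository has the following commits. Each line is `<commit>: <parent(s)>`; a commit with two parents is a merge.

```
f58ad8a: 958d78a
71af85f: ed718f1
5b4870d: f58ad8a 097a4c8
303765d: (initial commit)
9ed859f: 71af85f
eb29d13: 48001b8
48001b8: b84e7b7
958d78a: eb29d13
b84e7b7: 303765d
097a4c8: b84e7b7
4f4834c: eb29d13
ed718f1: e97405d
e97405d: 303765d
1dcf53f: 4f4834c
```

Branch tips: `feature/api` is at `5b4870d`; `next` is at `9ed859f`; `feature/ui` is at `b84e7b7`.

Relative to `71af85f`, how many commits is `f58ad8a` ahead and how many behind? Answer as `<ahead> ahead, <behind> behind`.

5 ahead, 3 behind

Reachable from f58ad8a: {303765d, 48001b8, 958d78a, b84e7b7, eb29d13, f58ad8a}.
Reachable from 71af85f: {303765d, 71af85f, e97405d, ed718f1}.
Only in f58ad8a's history (ahead): {48001b8, 958d78a, b84e7b7, eb29d13, f58ad8a} — 5.
Only in 71af85f's history (behind): {71af85f, e97405d, ed718f1} — 3.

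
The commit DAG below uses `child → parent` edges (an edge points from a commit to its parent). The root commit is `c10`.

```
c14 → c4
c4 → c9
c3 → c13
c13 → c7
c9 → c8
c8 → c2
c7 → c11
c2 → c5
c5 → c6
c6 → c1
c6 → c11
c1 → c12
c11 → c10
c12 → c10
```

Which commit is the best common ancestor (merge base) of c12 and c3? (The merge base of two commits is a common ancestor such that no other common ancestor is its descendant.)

Ancestors of c12: {c10, c12}.
Ancestors of c3: {c10, c11, c13, c3, c7}.
Common ancestors: {c10}.
The only common ancestor is c10, so it is the merge base.

c10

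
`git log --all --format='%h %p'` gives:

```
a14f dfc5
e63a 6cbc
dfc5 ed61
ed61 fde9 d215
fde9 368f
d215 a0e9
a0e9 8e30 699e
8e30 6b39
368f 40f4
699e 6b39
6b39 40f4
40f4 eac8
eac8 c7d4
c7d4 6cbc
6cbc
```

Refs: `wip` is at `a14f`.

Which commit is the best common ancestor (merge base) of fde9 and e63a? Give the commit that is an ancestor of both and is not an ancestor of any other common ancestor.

6cbc

Ancestors of fde9: {368f, 40f4, 6cbc, c7d4, eac8, fde9}.
Ancestors of e63a: {6cbc, e63a}.
Common ancestors: {6cbc}.
The only common ancestor is 6cbc, so it is the merge base.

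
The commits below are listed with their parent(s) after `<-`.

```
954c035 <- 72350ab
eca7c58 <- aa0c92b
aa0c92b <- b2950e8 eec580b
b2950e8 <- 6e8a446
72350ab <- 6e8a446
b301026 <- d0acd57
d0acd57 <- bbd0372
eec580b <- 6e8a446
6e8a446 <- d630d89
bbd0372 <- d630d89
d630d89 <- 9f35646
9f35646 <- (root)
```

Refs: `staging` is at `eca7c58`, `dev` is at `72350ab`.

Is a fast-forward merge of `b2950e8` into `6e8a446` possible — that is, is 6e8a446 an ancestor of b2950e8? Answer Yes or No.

A fast-forward from 6e8a446 to b2950e8 is possible iff 6e8a446 is an ancestor of b2950e8.
Ancestors of b2950e8: {6e8a446, 9f35646, b2950e8, d630d89}.
6e8a446 is among them, so fast-forward is possible.

Yes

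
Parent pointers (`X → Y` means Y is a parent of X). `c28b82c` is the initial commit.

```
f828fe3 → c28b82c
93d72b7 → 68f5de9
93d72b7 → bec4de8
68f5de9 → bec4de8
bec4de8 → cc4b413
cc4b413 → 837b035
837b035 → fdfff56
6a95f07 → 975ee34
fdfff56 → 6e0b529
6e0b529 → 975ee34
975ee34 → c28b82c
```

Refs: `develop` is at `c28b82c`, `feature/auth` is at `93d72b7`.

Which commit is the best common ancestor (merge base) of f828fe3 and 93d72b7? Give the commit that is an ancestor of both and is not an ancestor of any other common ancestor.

Ancestors of f828fe3: {c28b82c, f828fe3}.
Ancestors of 93d72b7: {68f5de9, 6e0b529, 837b035, 93d72b7, 975ee34, bec4de8, c28b82c, cc4b413, fdfff56}.
Common ancestors: {c28b82c}.
The only common ancestor is c28b82c, so it is the merge base.

c28b82c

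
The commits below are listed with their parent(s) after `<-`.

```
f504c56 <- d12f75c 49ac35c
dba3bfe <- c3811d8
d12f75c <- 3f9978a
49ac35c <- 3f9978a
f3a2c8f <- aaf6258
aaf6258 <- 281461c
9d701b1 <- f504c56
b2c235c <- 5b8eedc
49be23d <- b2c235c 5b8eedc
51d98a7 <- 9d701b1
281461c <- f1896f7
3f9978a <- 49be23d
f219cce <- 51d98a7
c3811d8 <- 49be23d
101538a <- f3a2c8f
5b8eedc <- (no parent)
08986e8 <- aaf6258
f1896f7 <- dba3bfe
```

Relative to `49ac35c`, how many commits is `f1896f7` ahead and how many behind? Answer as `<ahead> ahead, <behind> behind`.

3 ahead, 2 behind

Reachable from f1896f7: {49be23d, 5b8eedc, b2c235c, c3811d8, dba3bfe, f1896f7}.
Reachable from 49ac35c: {3f9978a, 49ac35c, 49be23d, 5b8eedc, b2c235c}.
Only in f1896f7's history (ahead): {c3811d8, dba3bfe, f1896f7} — 3.
Only in 49ac35c's history (behind): {3f9978a, 49ac35c} — 2.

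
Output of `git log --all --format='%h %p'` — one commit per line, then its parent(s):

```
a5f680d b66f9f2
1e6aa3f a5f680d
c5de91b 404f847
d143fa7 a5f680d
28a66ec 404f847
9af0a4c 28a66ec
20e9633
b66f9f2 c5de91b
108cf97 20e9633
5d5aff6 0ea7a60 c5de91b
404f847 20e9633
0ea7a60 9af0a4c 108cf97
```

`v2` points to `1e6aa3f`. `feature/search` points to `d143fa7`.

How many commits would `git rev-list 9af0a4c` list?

Walking parent pointers from 9af0a4c: reachable set = {20e9633, 28a66ec, 404f847, 9af0a4c}.
That is 4 commits.

4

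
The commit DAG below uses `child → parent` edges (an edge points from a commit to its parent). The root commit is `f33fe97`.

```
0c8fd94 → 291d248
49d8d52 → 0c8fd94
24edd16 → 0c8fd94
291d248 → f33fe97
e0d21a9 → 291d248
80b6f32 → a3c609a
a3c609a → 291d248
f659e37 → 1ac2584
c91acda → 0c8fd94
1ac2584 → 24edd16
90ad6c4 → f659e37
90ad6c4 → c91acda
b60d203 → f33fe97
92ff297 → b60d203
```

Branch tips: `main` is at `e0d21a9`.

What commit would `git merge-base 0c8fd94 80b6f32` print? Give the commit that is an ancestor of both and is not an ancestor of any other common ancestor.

Ancestors of 0c8fd94: {0c8fd94, 291d248, f33fe97}.
Ancestors of 80b6f32: {291d248, 80b6f32, a3c609a, f33fe97}.
Common ancestors: {291d248, f33fe97}.
Among these, 291d248 is not an ancestor of any other common ancestor — it is the merge base.

291d248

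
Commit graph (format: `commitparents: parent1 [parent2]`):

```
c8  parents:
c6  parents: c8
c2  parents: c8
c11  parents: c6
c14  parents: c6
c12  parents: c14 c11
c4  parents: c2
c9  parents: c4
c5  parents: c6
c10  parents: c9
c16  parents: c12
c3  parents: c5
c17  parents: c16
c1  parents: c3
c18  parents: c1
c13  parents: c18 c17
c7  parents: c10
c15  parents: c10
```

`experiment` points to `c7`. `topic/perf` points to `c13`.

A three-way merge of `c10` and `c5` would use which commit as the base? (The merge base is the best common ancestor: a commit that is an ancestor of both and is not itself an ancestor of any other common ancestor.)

c8

Ancestors of c10: {c10, c2, c4, c8, c9}.
Ancestors of c5: {c5, c6, c8}.
Common ancestors: {c8}.
The only common ancestor is c8, so it is the merge base.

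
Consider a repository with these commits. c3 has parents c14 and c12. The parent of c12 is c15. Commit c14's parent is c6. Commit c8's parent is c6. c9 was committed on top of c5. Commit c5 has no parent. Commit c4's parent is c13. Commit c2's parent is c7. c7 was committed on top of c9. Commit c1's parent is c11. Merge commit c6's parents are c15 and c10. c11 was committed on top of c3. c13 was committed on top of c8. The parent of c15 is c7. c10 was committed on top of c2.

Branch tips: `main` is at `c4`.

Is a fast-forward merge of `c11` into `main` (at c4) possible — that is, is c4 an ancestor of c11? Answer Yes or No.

No

A fast-forward from c4 to c11 is possible iff c4 is an ancestor of c11.
Ancestors of c11: {c10, c11, c12, c14, c15, c2, c3, c5, c6, c7, c9}.
c4 is not among them, so fast-forward is not possible.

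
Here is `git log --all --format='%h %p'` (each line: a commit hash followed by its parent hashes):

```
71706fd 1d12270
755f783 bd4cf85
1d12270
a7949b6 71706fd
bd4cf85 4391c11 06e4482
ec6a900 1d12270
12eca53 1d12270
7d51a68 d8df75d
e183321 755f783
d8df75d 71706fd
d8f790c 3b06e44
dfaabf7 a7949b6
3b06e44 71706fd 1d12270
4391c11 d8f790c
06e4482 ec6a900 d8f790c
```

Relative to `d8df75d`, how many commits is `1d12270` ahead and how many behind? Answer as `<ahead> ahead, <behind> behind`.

Reachable from 1d12270: {1d12270}.
Reachable from d8df75d: {1d12270, 71706fd, d8df75d}.
Only in 1d12270's history (ahead): {} — 0.
Only in d8df75d's history (behind): {71706fd, d8df75d} — 2.

0 ahead, 2 behind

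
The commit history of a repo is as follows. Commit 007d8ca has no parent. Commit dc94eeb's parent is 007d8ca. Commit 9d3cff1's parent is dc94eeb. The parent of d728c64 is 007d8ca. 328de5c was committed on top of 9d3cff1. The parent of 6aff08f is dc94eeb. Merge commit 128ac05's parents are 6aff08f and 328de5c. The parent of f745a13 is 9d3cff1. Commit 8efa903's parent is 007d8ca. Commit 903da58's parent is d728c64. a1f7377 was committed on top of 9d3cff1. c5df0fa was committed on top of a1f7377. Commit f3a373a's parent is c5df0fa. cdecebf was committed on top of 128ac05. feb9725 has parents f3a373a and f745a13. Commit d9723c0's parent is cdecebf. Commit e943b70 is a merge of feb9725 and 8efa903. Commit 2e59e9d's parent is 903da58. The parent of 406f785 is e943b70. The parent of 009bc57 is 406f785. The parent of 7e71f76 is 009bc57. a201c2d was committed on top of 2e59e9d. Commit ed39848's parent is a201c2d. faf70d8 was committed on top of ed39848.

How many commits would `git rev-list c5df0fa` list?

5

Walking parent pointers from c5df0fa: reachable set = {007d8ca, 9d3cff1, a1f7377, c5df0fa, dc94eeb}.
That is 5 commits.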